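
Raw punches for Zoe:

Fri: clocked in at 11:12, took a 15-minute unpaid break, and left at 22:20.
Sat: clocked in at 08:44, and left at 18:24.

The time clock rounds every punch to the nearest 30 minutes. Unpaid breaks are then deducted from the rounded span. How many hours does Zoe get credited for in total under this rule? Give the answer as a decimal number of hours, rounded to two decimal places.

21.25 hours

Fri: in 11:12→11:00, out 22:20→22:30; 11 h 30 min − 15 min = 11 h 15 min
Sat: in 08:44→08:30, out 18:24→18:30; 10 h 0 min
Total credited: 21 h 15 min.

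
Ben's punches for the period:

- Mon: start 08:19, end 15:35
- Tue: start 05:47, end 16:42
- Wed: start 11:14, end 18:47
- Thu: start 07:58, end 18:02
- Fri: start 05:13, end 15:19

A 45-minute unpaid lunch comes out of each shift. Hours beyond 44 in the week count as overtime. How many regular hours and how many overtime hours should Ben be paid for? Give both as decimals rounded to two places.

Mon: 08:19–15:35 = 7 h 16 min; less 45 min break → 6 h 31 min
Tue: 05:47–16:42 = 10 h 55 min; less 45 min break → 10 h 10 min
Wed: 11:14–18:47 = 7 h 33 min; less 45 min break → 6 h 48 min
Thu: 07:58–18:02 = 10 h 4 min; less 45 min break → 9 h 19 min
Fri: 05:13–15:19 = 10 h 6 min; less 45 min break → 9 h 21 min
Total worked: 42 h 9 min = 42.15 h.
Threshold 44 h → overtime 0 h 0 min, regular 42 h 9 min.

Regular 42.15 hours, overtime 0.00 hours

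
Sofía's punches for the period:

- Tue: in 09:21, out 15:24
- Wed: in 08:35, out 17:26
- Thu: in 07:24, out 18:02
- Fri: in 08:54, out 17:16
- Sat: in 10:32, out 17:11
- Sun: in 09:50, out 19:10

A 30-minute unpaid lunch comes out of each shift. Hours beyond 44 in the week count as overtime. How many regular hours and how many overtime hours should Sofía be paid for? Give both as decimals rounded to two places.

Tue: 09:21–15:24 = 6 h 3 min; less 30 min break → 5 h 33 min
Wed: 08:35–17:26 = 8 h 51 min; less 30 min break → 8 h 21 min
Thu: 07:24–18:02 = 10 h 38 min; less 30 min break → 10 h 8 min
Fri: 08:54–17:16 = 8 h 22 min; less 30 min break → 7 h 52 min
Sat: 10:32–17:11 = 6 h 39 min; less 30 min break → 6 h 9 min
Sun: 09:50–19:10 = 9 h 20 min; less 30 min break → 8 h 50 min
Total worked: 46 h 53 min = 46.88 h.
Threshold 44 h → overtime 2 h 53 min, regular 44 h 0 min.

Regular 44.00 hours, overtime 2.88 hours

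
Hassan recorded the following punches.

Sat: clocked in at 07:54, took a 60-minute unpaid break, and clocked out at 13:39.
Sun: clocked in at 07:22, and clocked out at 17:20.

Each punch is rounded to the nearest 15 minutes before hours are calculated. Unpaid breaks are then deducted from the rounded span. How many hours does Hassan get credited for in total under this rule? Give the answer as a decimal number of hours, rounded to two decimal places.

14.75 hours

Sat: in 07:54→08:00, out 13:39→13:45; 5 h 45 min − 60 min = 4 h 45 min
Sun: in 07:22→07:15, out 17:20→17:15; 10 h 0 min
Total credited: 14 h 45 min.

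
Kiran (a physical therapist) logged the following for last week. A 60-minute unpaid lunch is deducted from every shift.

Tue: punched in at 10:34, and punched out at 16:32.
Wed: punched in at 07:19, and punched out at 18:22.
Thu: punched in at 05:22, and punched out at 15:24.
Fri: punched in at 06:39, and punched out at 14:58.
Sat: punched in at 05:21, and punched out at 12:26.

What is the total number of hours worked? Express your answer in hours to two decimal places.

37.45 hours

Tue: 10:34–16:32 = 5 h 58 min; less 60 min break → 4 h 58 min
Wed: 07:19–18:22 = 11 h 3 min; less 60 min break → 10 h 3 min
Thu: 05:22–15:24 = 10 h 2 min; less 60 min break → 9 h 2 min
Fri: 06:39–14:58 = 8 h 19 min; less 60 min break → 7 h 19 min
Sat: 05:21–12:26 = 7 h 5 min; less 60 min break → 6 h 5 min
Total: 4 h 58 min + 10 h 3 min + 9 h 2 min + 7 h 19 min + 6 h 5 min = 37 h 27 min.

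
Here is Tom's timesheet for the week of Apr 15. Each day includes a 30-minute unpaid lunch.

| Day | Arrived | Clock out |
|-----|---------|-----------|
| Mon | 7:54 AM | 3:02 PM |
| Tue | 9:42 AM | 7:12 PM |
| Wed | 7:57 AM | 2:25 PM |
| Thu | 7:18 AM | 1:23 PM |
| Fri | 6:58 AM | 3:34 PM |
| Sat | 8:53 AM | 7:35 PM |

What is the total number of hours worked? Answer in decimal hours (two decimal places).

Mon: 7:54 AM–3:02 PM = 7 h 8 min; less 30 min break → 6 h 38 min
Tue: 9:42 AM–7:12 PM = 9 h 30 min; less 30 min break → 9 h 0 min
Wed: 7:57 AM–2:25 PM = 6 h 28 min; less 30 min break → 5 h 58 min
Thu: 7:18 AM–1:23 PM = 6 h 5 min; less 30 min break → 5 h 35 min
Fri: 6:58 AM–3:34 PM = 8 h 36 min; less 30 min break → 8 h 6 min
Sat: 8:53 AM–7:35 PM = 10 h 42 min; less 30 min break → 10 h 12 min
Total: 6 h 38 min + 9 h 0 min + 5 h 58 min + 5 h 35 min + 8 h 6 min + 10 h 12 min = 45 h 29 min.

45.48 hours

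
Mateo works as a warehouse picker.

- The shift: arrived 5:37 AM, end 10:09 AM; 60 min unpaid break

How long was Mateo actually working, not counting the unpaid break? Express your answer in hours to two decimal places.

3.53 hours

The shift: 5:37 AM–10:09 AM = 4 h 32 min; less 60 min break → 3 h 32 min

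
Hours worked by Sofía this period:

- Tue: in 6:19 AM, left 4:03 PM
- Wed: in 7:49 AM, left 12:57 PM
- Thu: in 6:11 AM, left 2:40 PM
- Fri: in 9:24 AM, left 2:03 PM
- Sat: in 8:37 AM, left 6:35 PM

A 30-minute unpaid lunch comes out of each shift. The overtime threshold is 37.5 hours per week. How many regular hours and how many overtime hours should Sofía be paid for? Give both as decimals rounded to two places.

Tue: 6:19 AM–4:03 PM = 9 h 44 min; less 30 min break → 9 h 14 min
Wed: 7:49 AM–12:57 PM = 5 h 8 min; less 30 min break → 4 h 38 min
Thu: 6:11 AM–2:40 PM = 8 h 29 min; less 30 min break → 7 h 59 min
Fri: 9:24 AM–2:03 PM = 4 h 39 min; less 30 min break → 4 h 9 min
Sat: 8:37 AM–6:35 PM = 9 h 58 min; less 30 min break → 9 h 28 min
Total worked: 35 h 28 min = 35.47 h.
Threshold 37.5 h → overtime 0 h 0 min, regular 35 h 28 min.

Regular 35.47 hours, overtime 0.00 hours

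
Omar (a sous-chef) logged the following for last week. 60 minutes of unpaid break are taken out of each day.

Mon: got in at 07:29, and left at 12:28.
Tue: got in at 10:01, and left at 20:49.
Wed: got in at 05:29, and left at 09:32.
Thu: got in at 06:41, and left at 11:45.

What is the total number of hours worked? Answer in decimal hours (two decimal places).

20.90 hours

Mon: 07:29–12:28 = 4 h 59 min; less 60 min break → 3 h 59 min
Tue: 10:01–20:49 = 10 h 48 min; less 60 min break → 9 h 48 min
Wed: 05:29–09:32 = 4 h 3 min; less 60 min break → 3 h 3 min
Thu: 06:41–11:45 = 5 h 4 min; less 60 min break → 4 h 4 min
Total: 3 h 59 min + 9 h 48 min + 3 h 3 min + 4 h 4 min = 20 h 54 min.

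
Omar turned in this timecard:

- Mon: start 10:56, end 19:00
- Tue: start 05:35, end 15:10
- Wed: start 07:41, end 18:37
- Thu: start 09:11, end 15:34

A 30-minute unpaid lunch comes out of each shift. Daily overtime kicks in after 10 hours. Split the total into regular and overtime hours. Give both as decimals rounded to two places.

Regular 32.53 hours, overtime 0.43 hours

Mon: 10:56–19:00 = 8 h 4 min; less 30 min break → 7 h 34 min
Tue: 05:35–15:10 = 9 h 35 min; less 30 min break → 9 h 5 min
Wed: 07:41–18:37 = 10 h 56 min; less 30 min break → 10 h 26 min
Thu: 09:11–15:34 = 6 h 23 min; less 30 min break → 5 h 53 min
Mon reg 7 h 34 min / OT 0 h 0 min; Tue reg 9 h 5 min / OT 0 h 0 min; Wed reg 10 h 0 min / OT 0 h 26 min; Thu reg 5 h 53 min / OT 0 h 0 min.
Totals: regular 32 h 32 min, overtime 0 h 26 min.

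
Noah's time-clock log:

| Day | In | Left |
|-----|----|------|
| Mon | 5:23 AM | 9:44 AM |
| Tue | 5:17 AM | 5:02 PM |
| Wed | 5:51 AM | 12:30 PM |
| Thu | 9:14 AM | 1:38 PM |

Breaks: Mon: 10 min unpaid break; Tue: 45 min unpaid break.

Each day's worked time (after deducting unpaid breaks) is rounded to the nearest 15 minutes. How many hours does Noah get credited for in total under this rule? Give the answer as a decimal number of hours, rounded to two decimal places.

26.50 hours

Mon: 5:23 AM–9:44 AM = 4 h 21 min − 10 min = 4 h 11 min → rounds to 4 h 15 min
Tue: 5:17 AM–5:02 PM = 11 h 45 min − 45 min = 11 h 0 min → rounds to 11 h 0 min
Wed: 5:51 AM–12:30 PM = 6 h 39 min → rounds to 6 h 45 min
Thu: 9:14 AM–1:38 PM = 4 h 24 min → rounds to 4 h 30 min
Total credited: 26 h 30 min.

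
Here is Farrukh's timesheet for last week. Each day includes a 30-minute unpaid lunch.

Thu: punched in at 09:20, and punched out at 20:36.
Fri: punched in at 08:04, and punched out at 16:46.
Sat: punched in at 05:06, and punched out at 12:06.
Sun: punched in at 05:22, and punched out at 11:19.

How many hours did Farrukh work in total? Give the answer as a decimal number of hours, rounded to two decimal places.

Thu: 09:20–20:36 = 11 h 16 min; less 30 min break → 10 h 46 min
Fri: 08:04–16:46 = 8 h 42 min; less 30 min break → 8 h 12 min
Sat: 05:06–12:06 = 7 h 0 min; less 30 min break → 6 h 30 min
Sun: 05:22–11:19 = 5 h 57 min; less 30 min break → 5 h 27 min
Total: 10 h 46 min + 8 h 12 min + 6 h 30 min + 5 h 27 min = 30 h 55 min.

30.92 hours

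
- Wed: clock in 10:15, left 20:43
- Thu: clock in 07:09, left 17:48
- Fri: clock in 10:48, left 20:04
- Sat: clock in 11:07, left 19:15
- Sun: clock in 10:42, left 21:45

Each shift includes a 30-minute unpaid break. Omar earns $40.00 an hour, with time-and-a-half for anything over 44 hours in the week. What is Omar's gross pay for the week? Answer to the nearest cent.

Wed: 10:15–20:43 = 10 h 28 min; less 30 min break → 9 h 58 min
Thu: 07:09–17:48 = 10 h 39 min; less 30 min break → 10 h 9 min
Fri: 10:48–20:04 = 9 h 16 min; less 30 min break → 8 h 46 min
Sat: 11:07–19:15 = 8 h 8 min; less 30 min break → 7 h 38 min
Sun: 10:42–21:45 = 11 h 3 min; less 30 min break → 10 h 33 min
Total worked: 47 h 4 min = 2824 min.
Regular 44 h 0 min = 2640 min at $40.00/h; overtime 3 h 4 min = 184 min at $60.00/h.
Pay = (2640 × $40.00 + 184 × $60.00) ÷ 60 = $1944.00.

$1944.00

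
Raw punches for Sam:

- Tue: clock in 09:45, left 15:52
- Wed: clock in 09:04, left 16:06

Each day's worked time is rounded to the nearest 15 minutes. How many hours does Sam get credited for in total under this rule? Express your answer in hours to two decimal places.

Tue: 09:45–15:52 = 6 h 7 min → rounds to 6 h 0 min
Wed: 09:04–16:06 = 7 h 2 min → rounds to 7 h 0 min
Total credited: 13 h 0 min.

13.00 hours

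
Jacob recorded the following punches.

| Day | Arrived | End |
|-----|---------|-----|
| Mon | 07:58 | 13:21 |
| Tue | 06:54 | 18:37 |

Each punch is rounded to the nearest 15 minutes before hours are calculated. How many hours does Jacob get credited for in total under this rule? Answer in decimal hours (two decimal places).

Mon: in 07:58→08:00, out 13:21→13:15; 5 h 15 min
Tue: in 06:54→07:00, out 18:37→18:30; 11 h 30 min
Total credited: 16 h 45 min.

16.75 hours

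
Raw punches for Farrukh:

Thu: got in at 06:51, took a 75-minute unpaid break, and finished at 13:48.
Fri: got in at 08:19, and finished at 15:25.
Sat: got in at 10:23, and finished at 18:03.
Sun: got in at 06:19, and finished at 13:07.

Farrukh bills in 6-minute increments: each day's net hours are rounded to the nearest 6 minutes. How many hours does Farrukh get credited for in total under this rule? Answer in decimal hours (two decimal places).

27.30 hours

Thu: 06:51–13:48 = 6 h 57 min − 75 min = 5 h 42 min → rounds to 5 h 42 min
Fri: 08:19–15:25 = 7 h 6 min → rounds to 7 h 6 min
Sat: 10:23–18:03 = 7 h 40 min → rounds to 7 h 42 min
Sun: 06:19–13:07 = 6 h 48 min → rounds to 6 h 48 min
Total credited: 27 h 18 min.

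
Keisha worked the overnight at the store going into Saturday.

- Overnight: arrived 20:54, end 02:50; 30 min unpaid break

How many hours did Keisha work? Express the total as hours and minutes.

5 h 26 min

Overnight: 20:54 → midnight = 3 h 6 min; midnight → 02:50 = 2 h 50 min; span 5 h 56 min; less 30 min break → 5 h 26 min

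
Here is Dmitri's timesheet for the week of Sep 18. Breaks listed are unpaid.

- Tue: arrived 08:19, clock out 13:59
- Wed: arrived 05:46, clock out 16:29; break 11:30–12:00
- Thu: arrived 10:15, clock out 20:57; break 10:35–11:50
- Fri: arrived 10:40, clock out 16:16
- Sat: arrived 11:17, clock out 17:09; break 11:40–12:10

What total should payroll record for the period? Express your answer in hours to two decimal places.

Tue: 08:19–13:59 = 5 h 40 min
Wed: 05:46–16:29 = 10 h 43 min; less 30 min break → 10 h 13 min
Thu: 10:15–20:57 = 10 h 42 min; less 75 min break → 9 h 27 min
Fri: 10:40–16:16 = 5 h 36 min
Sat: 11:17–17:09 = 5 h 52 min; less 30 min break → 5 h 22 min
Total: 5 h 40 min + 10 h 13 min + 9 h 27 min + 5 h 36 min + 5 h 22 min = 36 h 18 min.

36.30 hours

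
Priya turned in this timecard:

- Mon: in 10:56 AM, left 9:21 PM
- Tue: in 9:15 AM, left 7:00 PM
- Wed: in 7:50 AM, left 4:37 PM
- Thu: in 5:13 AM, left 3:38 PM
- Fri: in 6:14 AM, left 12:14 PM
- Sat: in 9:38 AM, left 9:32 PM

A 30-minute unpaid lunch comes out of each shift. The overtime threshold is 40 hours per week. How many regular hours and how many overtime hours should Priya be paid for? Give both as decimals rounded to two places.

Mon: 10:56 AM–9:21 PM = 10 h 25 min; less 30 min break → 9 h 55 min
Tue: 9:15 AM–7:00 PM = 9 h 45 min; less 30 min break → 9 h 15 min
Wed: 7:50 AM–4:37 PM = 8 h 47 min; less 30 min break → 8 h 17 min
Thu: 5:13 AM–3:38 PM = 10 h 25 min; less 30 min break → 9 h 55 min
Fri: 6:14 AM–12:14 PM = 6 h 0 min; less 30 min break → 5 h 30 min
Sat: 9:38 AM–9:32 PM = 11 h 54 min; less 30 min break → 11 h 24 min
Total worked: 54 h 16 min = 54.27 h.
Threshold 40 h → overtime 14 h 16 min, regular 40 h 0 min.

Regular 40.00 hours, overtime 14.27 hours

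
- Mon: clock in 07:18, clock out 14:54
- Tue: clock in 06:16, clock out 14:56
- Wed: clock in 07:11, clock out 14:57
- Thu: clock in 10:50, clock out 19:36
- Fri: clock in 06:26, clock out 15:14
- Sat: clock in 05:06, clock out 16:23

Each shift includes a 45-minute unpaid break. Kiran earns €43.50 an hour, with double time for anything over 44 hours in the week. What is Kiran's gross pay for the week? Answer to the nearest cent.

Mon: 07:18–14:54 = 7 h 36 min; less 45 min break → 6 h 51 min
Tue: 06:16–14:56 = 8 h 40 min; less 45 min break → 7 h 55 min
Wed: 07:11–14:57 = 7 h 46 min; less 45 min break → 7 h 1 min
Thu: 10:50–19:36 = 8 h 46 min; less 45 min break → 8 h 1 min
Fri: 06:26–15:14 = 8 h 48 min; less 45 min break → 8 h 3 min
Sat: 05:06–16:23 = 11 h 17 min; less 45 min break → 10 h 32 min
Total worked: 48 h 23 min = 2903 min.
Regular 44 h 0 min = 2640 min at €43.50/h; overtime 4 h 23 min = 263 min at €87.00/h.
Pay = (2640 × €43.50 + 263 × €87.00) ÷ 60 = €2295.35.

€2295.35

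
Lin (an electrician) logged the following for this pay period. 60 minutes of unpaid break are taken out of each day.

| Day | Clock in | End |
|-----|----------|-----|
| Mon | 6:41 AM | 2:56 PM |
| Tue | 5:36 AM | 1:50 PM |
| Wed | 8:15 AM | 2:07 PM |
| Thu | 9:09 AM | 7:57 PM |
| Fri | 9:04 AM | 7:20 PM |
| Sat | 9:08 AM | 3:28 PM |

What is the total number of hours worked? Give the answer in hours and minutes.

Mon: 6:41 AM–2:56 PM = 8 h 15 min; less 60 min break → 7 h 15 min
Tue: 5:36 AM–1:50 PM = 8 h 14 min; less 60 min break → 7 h 14 min
Wed: 8:15 AM–2:07 PM = 5 h 52 min; less 60 min break → 4 h 52 min
Thu: 9:09 AM–7:57 PM = 10 h 48 min; less 60 min break → 9 h 48 min
Fri: 9:04 AM–7:20 PM = 10 h 16 min; less 60 min break → 9 h 16 min
Sat: 9:08 AM–3:28 PM = 6 h 20 min; less 60 min break → 5 h 20 min
Total: 7 h 15 min + 7 h 14 min + 4 h 52 min + 9 h 48 min + 9 h 16 min + 5 h 20 min = 43 h 45 min.

43 h 45 min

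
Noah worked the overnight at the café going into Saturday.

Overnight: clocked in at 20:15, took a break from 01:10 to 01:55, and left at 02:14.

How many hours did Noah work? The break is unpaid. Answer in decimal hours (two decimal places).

5.23 hours

Overnight: 20:15 → midnight = 3 h 45 min; midnight → 02:14 = 2 h 14 min; span 5 h 59 min; less 45 min break → 5 h 14 min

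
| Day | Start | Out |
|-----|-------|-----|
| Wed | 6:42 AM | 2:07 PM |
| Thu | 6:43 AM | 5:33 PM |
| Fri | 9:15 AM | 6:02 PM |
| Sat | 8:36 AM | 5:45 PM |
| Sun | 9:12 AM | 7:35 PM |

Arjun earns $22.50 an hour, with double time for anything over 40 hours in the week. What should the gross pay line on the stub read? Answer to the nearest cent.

$1195.50

Wed: 6:42 AM–2:07 PM = 7 h 25 min
Thu: 6:43 AM–5:33 PM = 10 h 50 min
Fri: 9:15 AM–6:02 PM = 8 h 47 min
Sat: 8:36 AM–5:45 PM = 9 h 9 min
Sun: 9:12 AM–7:35 PM = 10 h 23 min
Total worked: 46 h 34 min = 2794 min.
Regular 40 h 0 min = 2400 min at $22.50/h; overtime 6 h 34 min = 394 min at $45.00/h.
Pay = (2400 × $22.50 + 394 × $45.00) ÷ 60 = $1195.50.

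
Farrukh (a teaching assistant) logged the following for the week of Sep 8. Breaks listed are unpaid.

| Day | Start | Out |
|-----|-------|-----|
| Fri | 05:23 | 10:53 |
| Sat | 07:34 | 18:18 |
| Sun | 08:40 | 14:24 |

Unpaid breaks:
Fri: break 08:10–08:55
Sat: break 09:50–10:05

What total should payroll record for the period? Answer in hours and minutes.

20 h 58 min

Fri: 05:23–10:53 = 5 h 30 min; less 45 min break → 4 h 45 min
Sat: 07:34–18:18 = 10 h 44 min; less 15 min break → 10 h 29 min
Sun: 08:40–14:24 = 5 h 44 min
Total: 4 h 45 min + 10 h 29 min + 5 h 44 min = 20 h 58 min.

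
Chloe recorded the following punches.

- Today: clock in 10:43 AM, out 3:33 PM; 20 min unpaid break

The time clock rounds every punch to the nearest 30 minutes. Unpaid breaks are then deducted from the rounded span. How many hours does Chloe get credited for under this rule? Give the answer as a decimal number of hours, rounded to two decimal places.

Today: in 10:43 AM→10:30 AM, out 3:33 PM→3:30 PM; 5 h 0 min − 20 min = 4 h 40 min

4.67 hours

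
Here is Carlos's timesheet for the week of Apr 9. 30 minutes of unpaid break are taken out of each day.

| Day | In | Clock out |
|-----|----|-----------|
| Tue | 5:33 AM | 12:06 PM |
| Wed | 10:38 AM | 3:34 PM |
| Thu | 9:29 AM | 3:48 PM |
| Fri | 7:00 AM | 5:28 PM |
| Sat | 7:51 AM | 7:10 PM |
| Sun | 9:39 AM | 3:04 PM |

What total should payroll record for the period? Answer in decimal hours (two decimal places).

42.00 hours

Tue: 5:33 AM–12:06 PM = 6 h 33 min; less 30 min break → 6 h 3 min
Wed: 10:38 AM–3:34 PM = 4 h 56 min; less 30 min break → 4 h 26 min
Thu: 9:29 AM–3:48 PM = 6 h 19 min; less 30 min break → 5 h 49 min
Fri: 7:00 AM–5:28 PM = 10 h 28 min; less 30 min break → 9 h 58 min
Sat: 7:51 AM–7:10 PM = 11 h 19 min; less 30 min break → 10 h 49 min
Sun: 9:39 AM–3:04 PM = 5 h 25 min; less 30 min break → 4 h 55 min
Total: 6 h 3 min + 4 h 26 min + 5 h 49 min + 9 h 58 min + 10 h 49 min + 4 h 55 min = 42 h 0 min.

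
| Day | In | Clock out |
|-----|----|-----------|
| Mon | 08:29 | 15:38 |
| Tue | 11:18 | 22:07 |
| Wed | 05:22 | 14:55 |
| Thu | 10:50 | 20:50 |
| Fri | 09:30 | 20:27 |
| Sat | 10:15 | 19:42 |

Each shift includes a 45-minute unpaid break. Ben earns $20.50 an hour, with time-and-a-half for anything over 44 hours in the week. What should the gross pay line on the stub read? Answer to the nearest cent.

Mon: 08:29–15:38 = 7 h 9 min; less 45 min break → 6 h 24 min
Tue: 11:18–22:07 = 10 h 49 min; less 45 min break → 10 h 4 min
Wed: 05:22–14:55 = 9 h 33 min; less 45 min break → 8 h 48 min
Thu: 10:50–20:50 = 10 h 0 min; less 45 min break → 9 h 15 min
Fri: 09:30–20:27 = 10 h 57 min; less 45 min break → 10 h 12 min
Sat: 10:15–19:42 = 9 h 27 min; less 45 min break → 8 h 42 min
Total worked: 53 h 25 min = 3205 min.
Regular 44 h 0 min = 2640 min at $20.50/h; overtime 9 h 25 min = 565 min at $30.75/h.
Pay = (2640 × $20.50 + 565 × $30.75) ÷ 60 = $1191.56.

$1191.56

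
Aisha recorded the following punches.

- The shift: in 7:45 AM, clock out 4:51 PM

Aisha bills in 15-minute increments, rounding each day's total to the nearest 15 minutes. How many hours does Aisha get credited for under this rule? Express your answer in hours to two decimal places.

The shift: 7:45 AM–4:51 PM = 9 h 6 min → rounds to 9 h 0 min

9.00 hours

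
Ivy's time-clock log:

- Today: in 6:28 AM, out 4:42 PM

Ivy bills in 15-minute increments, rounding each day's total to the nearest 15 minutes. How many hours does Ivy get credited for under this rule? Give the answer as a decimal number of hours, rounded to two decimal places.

Today: 6:28 AM–4:42 PM = 10 h 14 min → rounds to 10 h 15 min

10.25 hours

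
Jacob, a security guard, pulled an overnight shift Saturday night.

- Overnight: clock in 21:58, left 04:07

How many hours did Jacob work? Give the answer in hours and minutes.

Overnight: 21:58 → midnight = 2 h 2 min; midnight → 04:07 = 4 h 7 min; span 6 h 9 min

6 h 9 min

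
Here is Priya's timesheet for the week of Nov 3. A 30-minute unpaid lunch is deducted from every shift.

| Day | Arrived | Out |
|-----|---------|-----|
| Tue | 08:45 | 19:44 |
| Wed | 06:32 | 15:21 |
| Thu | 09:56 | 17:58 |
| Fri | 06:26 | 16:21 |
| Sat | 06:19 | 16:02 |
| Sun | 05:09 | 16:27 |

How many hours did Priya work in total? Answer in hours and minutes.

Tue: 08:45–19:44 = 10 h 59 min; less 30 min break → 10 h 29 min
Wed: 06:32–15:21 = 8 h 49 min; less 30 min break → 8 h 19 min
Thu: 09:56–17:58 = 8 h 2 min; less 30 min break → 7 h 32 min
Fri: 06:26–16:21 = 9 h 55 min; less 30 min break → 9 h 25 min
Sat: 06:19–16:02 = 9 h 43 min; less 30 min break → 9 h 13 min
Sun: 05:09–16:27 = 11 h 18 min; less 30 min break → 10 h 48 min
Total: 10 h 29 min + 8 h 19 min + 7 h 32 min + 9 h 25 min + 9 h 13 min + 10 h 48 min = 55 h 46 min.

55 h 46 min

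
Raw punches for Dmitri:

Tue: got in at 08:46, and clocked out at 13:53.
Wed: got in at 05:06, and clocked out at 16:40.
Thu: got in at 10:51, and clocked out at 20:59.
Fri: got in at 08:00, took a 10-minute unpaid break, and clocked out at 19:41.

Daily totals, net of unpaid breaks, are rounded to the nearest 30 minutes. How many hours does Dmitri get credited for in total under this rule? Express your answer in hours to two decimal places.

Tue: 08:46–13:53 = 5 h 7 min → rounds to 5 h 0 min
Wed: 05:06–16:40 = 11 h 34 min → rounds to 11 h 30 min
Thu: 10:51–20:59 = 10 h 8 min → rounds to 10 h 0 min
Fri: 08:00–19:41 = 11 h 41 min − 10 min = 11 h 31 min → rounds to 11 h 30 min
Total credited: 38 h 0 min.

38.00 hours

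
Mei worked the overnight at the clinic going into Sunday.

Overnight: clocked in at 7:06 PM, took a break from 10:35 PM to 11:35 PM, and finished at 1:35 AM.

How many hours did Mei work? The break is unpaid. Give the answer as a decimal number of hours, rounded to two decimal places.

Overnight: 7:06 PM → midnight = 4 h 54 min; midnight → 1:35 AM = 1 h 35 min; span 6 h 29 min; less 60 min break → 5 h 29 min

5.48 hours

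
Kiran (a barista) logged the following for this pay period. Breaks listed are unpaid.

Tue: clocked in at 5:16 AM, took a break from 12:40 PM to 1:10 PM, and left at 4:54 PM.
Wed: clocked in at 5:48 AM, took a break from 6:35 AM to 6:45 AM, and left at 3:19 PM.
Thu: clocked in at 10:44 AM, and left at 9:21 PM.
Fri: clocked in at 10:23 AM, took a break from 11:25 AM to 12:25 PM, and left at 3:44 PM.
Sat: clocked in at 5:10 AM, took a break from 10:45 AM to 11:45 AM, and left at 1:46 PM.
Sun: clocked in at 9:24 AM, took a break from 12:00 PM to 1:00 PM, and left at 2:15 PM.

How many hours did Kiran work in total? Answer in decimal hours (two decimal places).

46.90 hours

Tue: 5:16 AM–4:54 PM = 11 h 38 min; less 30 min break → 11 h 8 min
Wed: 5:48 AM–3:19 PM = 9 h 31 min; less 10 min break → 9 h 21 min
Thu: 10:44 AM–9:21 PM = 10 h 37 min
Fri: 10:23 AM–3:44 PM = 5 h 21 min; less 60 min break → 4 h 21 min
Sat: 5:10 AM–1:46 PM = 8 h 36 min; less 60 min break → 7 h 36 min
Sun: 9:24 AM–2:15 PM = 4 h 51 min; less 60 min break → 3 h 51 min
Total: 11 h 8 min + 9 h 21 min + 10 h 37 min + 4 h 21 min + 7 h 36 min + 3 h 51 min = 46 h 54 min.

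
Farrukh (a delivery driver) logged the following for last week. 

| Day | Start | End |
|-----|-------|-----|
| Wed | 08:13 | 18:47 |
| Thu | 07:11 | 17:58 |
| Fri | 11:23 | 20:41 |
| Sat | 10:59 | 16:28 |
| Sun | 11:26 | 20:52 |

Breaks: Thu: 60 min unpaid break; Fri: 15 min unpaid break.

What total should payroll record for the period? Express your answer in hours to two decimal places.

44.32 hours

Wed: 08:13–18:47 = 10 h 34 min
Thu: 07:11–17:58 = 10 h 47 min; less 60 min break → 9 h 47 min
Fri: 11:23–20:41 = 9 h 18 min; less 15 min break → 9 h 3 min
Sat: 10:59–16:28 = 5 h 29 min
Sun: 11:26–20:52 = 9 h 26 min
Total: 10 h 34 min + 9 h 47 min + 9 h 3 min + 5 h 29 min + 9 h 26 min = 44 h 19 min.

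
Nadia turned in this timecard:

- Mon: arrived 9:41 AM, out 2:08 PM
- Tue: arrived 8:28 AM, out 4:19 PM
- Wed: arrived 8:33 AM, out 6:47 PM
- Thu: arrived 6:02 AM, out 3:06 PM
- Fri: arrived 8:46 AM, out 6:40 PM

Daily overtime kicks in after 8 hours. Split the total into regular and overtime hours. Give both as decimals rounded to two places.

Mon: 9:41 AM–2:08 PM = 4 h 27 min
Tue: 8:28 AM–4:19 PM = 7 h 51 min
Wed: 8:33 AM–6:47 PM = 10 h 14 min
Thu: 6:02 AM–3:06 PM = 9 h 4 min
Fri: 8:46 AM–6:40 PM = 9 h 54 min
Mon reg 4 h 27 min / OT 0 h 0 min; Tue reg 7 h 51 min / OT 0 h 0 min; Wed reg 8 h 0 min / OT 2 h 14 min; Thu reg 8 h 0 min / OT 1 h 4 min; Fri reg 8 h 0 min / OT 1 h 54 min.
Totals: regular 36 h 18 min, overtime 5 h 12 min.

Regular 36.30 hours, overtime 5.20 hours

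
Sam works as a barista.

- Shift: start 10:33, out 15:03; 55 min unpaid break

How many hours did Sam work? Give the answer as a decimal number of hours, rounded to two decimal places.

3.58 hours

Shift: 10:33–15:03 = 4 h 30 min; less 55 min break → 3 h 35 min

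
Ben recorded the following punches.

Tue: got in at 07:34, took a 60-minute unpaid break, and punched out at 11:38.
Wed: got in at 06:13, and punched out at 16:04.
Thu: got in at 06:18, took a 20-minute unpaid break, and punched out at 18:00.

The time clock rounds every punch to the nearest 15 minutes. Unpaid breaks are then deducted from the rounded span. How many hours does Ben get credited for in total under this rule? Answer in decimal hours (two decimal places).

Tue: in 07:34→07:30, out 11:38→11:45; 4 h 15 min − 60 min = 3 h 15 min
Wed: in 06:13→06:15, out 16:04→16:00; 9 h 45 min
Thu: in 06:18→06:15, out 18:00→18:00; 11 h 45 min − 20 min = 11 h 25 min
Total credited: 24 h 25 min.

24.42 hours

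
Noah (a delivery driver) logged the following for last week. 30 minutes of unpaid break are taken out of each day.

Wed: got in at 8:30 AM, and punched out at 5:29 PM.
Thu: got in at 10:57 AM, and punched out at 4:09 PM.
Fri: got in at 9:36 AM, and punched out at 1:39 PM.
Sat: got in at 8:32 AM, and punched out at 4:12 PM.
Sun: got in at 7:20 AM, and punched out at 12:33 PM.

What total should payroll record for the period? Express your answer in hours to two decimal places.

28.62 hours

Wed: 8:30 AM–5:29 PM = 8 h 59 min; less 30 min break → 8 h 29 min
Thu: 10:57 AM–4:09 PM = 5 h 12 min; less 30 min break → 4 h 42 min
Fri: 9:36 AM–1:39 PM = 4 h 3 min; less 30 min break → 3 h 33 min
Sat: 8:32 AM–4:12 PM = 7 h 40 min; less 30 min break → 7 h 10 min
Sun: 7:20 AM–12:33 PM = 5 h 13 min; less 30 min break → 4 h 43 min
Total: 8 h 29 min + 4 h 42 min + 3 h 33 min + 7 h 10 min + 4 h 43 min = 28 h 37 min.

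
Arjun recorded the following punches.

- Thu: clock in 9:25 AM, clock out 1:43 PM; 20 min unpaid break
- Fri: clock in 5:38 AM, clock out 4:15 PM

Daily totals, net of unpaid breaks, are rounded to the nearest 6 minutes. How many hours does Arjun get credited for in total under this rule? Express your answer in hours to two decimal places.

14.60 hours

Thu: 9:25 AM–1:43 PM = 4 h 18 min − 20 min = 3 h 58 min → rounds to 4 h 0 min
Fri: 5:38 AM–4:15 PM = 10 h 37 min → rounds to 10 h 36 min
Total credited: 14 h 36 min.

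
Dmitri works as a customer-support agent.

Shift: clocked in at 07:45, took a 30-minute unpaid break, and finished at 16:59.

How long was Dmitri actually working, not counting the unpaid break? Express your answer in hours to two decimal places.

8.73 hours

Shift: 07:45–16:59 = 9 h 14 min; less 30 min break → 8 h 44 min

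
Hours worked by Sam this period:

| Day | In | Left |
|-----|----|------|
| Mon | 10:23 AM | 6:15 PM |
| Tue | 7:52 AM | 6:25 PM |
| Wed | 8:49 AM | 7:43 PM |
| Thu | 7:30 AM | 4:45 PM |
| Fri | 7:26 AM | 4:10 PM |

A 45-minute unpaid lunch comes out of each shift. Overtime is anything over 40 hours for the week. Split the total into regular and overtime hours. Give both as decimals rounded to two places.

Mon: 10:23 AM–6:15 PM = 7 h 52 min; less 45 min break → 7 h 7 min
Tue: 7:52 AM–6:25 PM = 10 h 33 min; less 45 min break → 9 h 48 min
Wed: 8:49 AM–7:43 PM = 10 h 54 min; less 45 min break → 10 h 9 min
Thu: 7:30 AM–4:45 PM = 9 h 15 min; less 45 min break → 8 h 30 min
Fri: 7:26 AM–4:10 PM = 8 h 44 min; less 45 min break → 7 h 59 min
Total worked: 43 h 33 min = 43.55 h.
Threshold 40 h → overtime 3 h 33 min, regular 40 h 0 min.

Regular 40.00 hours, overtime 3.55 hours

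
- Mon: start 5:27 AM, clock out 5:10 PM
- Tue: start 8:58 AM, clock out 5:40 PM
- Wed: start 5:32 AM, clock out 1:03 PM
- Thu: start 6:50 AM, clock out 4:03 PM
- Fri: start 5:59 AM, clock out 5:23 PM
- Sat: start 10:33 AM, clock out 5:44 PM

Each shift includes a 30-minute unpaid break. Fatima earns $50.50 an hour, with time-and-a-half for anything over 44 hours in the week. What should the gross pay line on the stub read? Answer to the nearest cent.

Mon: 5:27 AM–5:10 PM = 11 h 43 min; less 30 min break → 11 h 13 min
Tue: 8:58 AM–5:40 PM = 8 h 42 min; less 30 min break → 8 h 12 min
Wed: 5:32 AM–1:03 PM = 7 h 31 min; less 30 min break → 7 h 1 min
Thu: 6:50 AM–4:03 PM = 9 h 13 min; less 30 min break → 8 h 43 min
Fri: 5:59 AM–5:23 PM = 11 h 24 min; less 30 min break → 10 h 54 min
Sat: 10:33 AM–5:44 PM = 7 h 11 min; less 30 min break → 6 h 41 min
Total worked: 52 h 44 min = 3164 min.
Regular 44 h 0 min = 2640 min at $50.50/h; overtime 8 h 44 min = 524 min at $75.75/h.
Pay = (2640 × $50.50 + 524 × $75.75) ÷ 60 = $2883.55.

$2883.55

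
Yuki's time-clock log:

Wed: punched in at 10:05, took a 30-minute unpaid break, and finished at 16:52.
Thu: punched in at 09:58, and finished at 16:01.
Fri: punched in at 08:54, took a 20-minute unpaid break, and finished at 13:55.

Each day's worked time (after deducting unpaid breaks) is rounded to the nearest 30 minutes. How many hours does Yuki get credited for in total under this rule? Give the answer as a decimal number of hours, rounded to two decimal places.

17.00 hours

Wed: 10:05–16:52 = 6 h 47 min − 30 min = 6 h 17 min → rounds to 6 h 30 min
Thu: 09:58–16:01 = 6 h 3 min → rounds to 6 h 0 min
Fri: 08:54–13:55 = 5 h 1 min − 20 min = 4 h 41 min → rounds to 4 h 30 min
Total credited: 17 h 0 min.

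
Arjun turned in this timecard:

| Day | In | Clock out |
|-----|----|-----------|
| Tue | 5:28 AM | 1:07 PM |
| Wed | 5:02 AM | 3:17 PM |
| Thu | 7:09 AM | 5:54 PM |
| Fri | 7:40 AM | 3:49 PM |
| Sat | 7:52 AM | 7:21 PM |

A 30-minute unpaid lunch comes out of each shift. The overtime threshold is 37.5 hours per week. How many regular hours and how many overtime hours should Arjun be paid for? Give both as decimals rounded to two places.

Regular 37.50 hours, overtime 8.28 hours

Tue: 5:28 AM–1:07 PM = 7 h 39 min; less 30 min break → 7 h 9 min
Wed: 5:02 AM–3:17 PM = 10 h 15 min; less 30 min break → 9 h 45 min
Thu: 7:09 AM–5:54 PM = 10 h 45 min; less 30 min break → 10 h 15 min
Fri: 7:40 AM–3:49 PM = 8 h 9 min; less 30 min break → 7 h 39 min
Sat: 7:52 AM–7:21 PM = 11 h 29 min; less 30 min break → 10 h 59 min
Total worked: 45 h 47 min = 45.78 h.
Threshold 37.5 h → overtime 8 h 17 min, regular 37 h 30 min.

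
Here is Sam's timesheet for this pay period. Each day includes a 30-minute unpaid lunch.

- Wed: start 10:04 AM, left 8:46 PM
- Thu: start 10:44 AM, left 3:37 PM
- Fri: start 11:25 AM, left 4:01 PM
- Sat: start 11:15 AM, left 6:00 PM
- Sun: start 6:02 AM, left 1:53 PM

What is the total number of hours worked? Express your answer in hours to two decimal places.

Wed: 10:04 AM–8:46 PM = 10 h 42 min; less 30 min break → 10 h 12 min
Thu: 10:44 AM–3:37 PM = 4 h 53 min; less 30 min break → 4 h 23 min
Fri: 11:25 AM–4:01 PM = 4 h 36 min; less 30 min break → 4 h 6 min
Sat: 11:15 AM–6:00 PM = 6 h 45 min; less 30 min break → 6 h 15 min
Sun: 6:02 AM–1:53 PM = 7 h 51 min; less 30 min break → 7 h 21 min
Total: 10 h 12 min + 4 h 23 min + 4 h 6 min + 6 h 15 min + 7 h 21 min = 32 h 17 min.

32.28 hours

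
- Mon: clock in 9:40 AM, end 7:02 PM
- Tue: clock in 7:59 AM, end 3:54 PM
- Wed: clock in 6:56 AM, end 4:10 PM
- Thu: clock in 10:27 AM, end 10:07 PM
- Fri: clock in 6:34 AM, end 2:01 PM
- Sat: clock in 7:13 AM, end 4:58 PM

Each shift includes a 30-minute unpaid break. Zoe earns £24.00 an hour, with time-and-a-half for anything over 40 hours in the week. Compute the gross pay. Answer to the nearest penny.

Mon: 9:40 AM–7:02 PM = 9 h 22 min; less 30 min break → 8 h 52 min
Tue: 7:59 AM–3:54 PM = 7 h 55 min; less 30 min break → 7 h 25 min
Wed: 6:56 AM–4:10 PM = 9 h 14 min; less 30 min break → 8 h 44 min
Thu: 10:27 AM–10:07 PM = 11 h 40 min; less 30 min break → 11 h 10 min
Fri: 6:34 AM–2:01 PM = 7 h 27 min; less 30 min break → 6 h 57 min
Sat: 7:13 AM–4:58 PM = 9 h 45 min; less 30 min break → 9 h 15 min
Total worked: 52 h 23 min = 3143 min.
Regular 40 h 0 min = 2400 min at £24.00/h; overtime 12 h 23 min = 743 min at £36.00/h.
Pay = (2400 × £24.00 + 743 × £36.00) ÷ 60 = £1405.80.

£1405.80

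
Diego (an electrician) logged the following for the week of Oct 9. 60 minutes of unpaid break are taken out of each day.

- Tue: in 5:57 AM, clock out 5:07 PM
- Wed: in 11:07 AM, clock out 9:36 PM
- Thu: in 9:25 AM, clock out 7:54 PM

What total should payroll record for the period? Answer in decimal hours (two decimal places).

Tue: 5:57 AM–5:07 PM = 11 h 10 min; less 60 min break → 10 h 10 min
Wed: 11:07 AM–9:36 PM = 10 h 29 min; less 60 min break → 9 h 29 min
Thu: 9:25 AM–7:54 PM = 10 h 29 min; less 60 min break → 9 h 29 min
Total: 10 h 10 min + 9 h 29 min + 9 h 29 min = 29 h 8 min.

29.13 hours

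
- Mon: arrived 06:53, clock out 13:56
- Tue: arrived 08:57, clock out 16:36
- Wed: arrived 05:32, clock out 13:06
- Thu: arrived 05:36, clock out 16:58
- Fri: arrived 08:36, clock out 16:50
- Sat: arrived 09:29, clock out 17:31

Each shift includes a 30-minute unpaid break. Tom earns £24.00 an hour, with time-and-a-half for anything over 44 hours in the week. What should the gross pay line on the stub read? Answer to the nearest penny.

£1160.40

Mon: 06:53–13:56 = 7 h 3 min; less 30 min break → 6 h 33 min
Tue: 08:57–16:36 = 7 h 39 min; less 30 min break → 7 h 9 min
Wed: 05:32–13:06 = 7 h 34 min; less 30 min break → 7 h 4 min
Thu: 05:36–16:58 = 11 h 22 min; less 30 min break → 10 h 52 min
Fri: 08:36–16:50 = 8 h 14 min; less 30 min break → 7 h 44 min
Sat: 09:29–17:31 = 8 h 2 min; less 30 min break → 7 h 32 min
Total worked: 46 h 54 min = 2814 min.
Regular 44 h 0 min = 2640 min at £24.00/h; overtime 2 h 54 min = 174 min at £36.00/h.
Pay = (2640 × £24.00 + 174 × £36.00) ÷ 60 = £1160.40.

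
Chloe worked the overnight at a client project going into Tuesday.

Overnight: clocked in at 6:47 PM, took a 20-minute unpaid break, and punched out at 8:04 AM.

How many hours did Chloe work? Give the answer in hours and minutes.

Overnight: 6:47 PM → midnight = 5 h 13 min; midnight → 8:04 AM = 8 h 4 min; span 13 h 17 min; less 20 min break → 12 h 57 min

12 h 57 min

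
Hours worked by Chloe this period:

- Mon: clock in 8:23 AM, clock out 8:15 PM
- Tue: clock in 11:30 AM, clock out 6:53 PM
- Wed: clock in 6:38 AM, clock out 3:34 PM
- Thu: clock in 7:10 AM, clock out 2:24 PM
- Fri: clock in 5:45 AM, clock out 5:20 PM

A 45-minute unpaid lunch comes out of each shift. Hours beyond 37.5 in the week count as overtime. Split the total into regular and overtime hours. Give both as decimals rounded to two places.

Mon: 8:23 AM–8:15 PM = 11 h 52 min; less 45 min break → 11 h 7 min
Tue: 11:30 AM–6:53 PM = 7 h 23 min; less 45 min break → 6 h 38 min
Wed: 6:38 AM–3:34 PM = 8 h 56 min; less 45 min break → 8 h 11 min
Thu: 7:10 AM–2:24 PM = 7 h 14 min; less 45 min break → 6 h 29 min
Fri: 5:45 AM–5:20 PM = 11 h 35 min; less 45 min break → 10 h 50 min
Total worked: 43 h 15 min = 43.25 h.
Threshold 37.5 h → overtime 5 h 45 min, regular 37 h 30 min.

Regular 37.50 hours, overtime 5.75 hours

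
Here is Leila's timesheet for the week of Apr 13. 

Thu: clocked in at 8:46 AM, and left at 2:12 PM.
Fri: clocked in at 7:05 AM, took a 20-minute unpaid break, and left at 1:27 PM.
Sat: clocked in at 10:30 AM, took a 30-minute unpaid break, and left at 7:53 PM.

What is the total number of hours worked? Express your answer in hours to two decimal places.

Thu: 8:46 AM–2:12 PM = 5 h 26 min
Fri: 7:05 AM–1:27 PM = 6 h 22 min; less 20 min break → 6 h 2 min
Sat: 10:30 AM–7:53 PM = 9 h 23 min; less 30 min break → 8 h 53 min
Total: 5 h 26 min + 6 h 2 min + 8 h 53 min = 20 h 21 min.

20.35 hours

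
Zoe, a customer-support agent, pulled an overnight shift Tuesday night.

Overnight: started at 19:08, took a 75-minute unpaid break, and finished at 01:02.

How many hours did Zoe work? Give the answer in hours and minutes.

Overnight: 19:08 → midnight = 4 h 52 min; midnight → 01:02 = 1 h 2 min; span 5 h 54 min; less 75 min break → 4 h 39 min

4 h 39 min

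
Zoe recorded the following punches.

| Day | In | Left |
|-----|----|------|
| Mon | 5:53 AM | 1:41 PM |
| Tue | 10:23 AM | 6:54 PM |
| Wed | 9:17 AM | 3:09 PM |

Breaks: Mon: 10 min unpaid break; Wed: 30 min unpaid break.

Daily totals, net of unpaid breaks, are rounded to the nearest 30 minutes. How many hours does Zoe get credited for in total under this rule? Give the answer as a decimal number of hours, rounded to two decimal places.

21.50 hours

Mon: 5:53 AM–1:41 PM = 7 h 48 min − 10 min = 7 h 38 min → rounds to 7 h 30 min
Tue: 10:23 AM–6:54 PM = 8 h 31 min → rounds to 8 h 30 min
Wed: 9:17 AM–3:09 PM = 5 h 52 min − 30 min = 5 h 22 min → rounds to 5 h 30 min
Total credited: 21 h 30 min.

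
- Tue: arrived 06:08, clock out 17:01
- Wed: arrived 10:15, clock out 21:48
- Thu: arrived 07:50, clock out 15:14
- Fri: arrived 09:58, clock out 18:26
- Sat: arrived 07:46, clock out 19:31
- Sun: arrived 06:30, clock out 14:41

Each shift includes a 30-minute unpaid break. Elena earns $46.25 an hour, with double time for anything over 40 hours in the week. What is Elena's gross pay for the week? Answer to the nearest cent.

Tue: 06:08–17:01 = 10 h 53 min; less 30 min break → 10 h 23 min
Wed: 10:15–21:48 = 11 h 33 min; less 30 min break → 11 h 3 min
Thu: 07:50–15:14 = 7 h 24 min; less 30 min break → 6 h 54 min
Fri: 09:58–18:26 = 8 h 28 min; less 30 min break → 7 h 58 min
Sat: 07:46–19:31 = 11 h 45 min; less 30 min break → 11 h 15 min
Sun: 06:30–14:41 = 8 h 11 min; less 30 min break → 7 h 41 min
Total worked: 55 h 14 min = 3314 min.
Regular 40 h 0 min = 2400 min at $46.25/h; overtime 15 h 14 min = 914 min at $92.50/h.
Pay = (2400 × $46.25 + 914 × $92.50) ÷ 60 = $3259.08.

$3259.08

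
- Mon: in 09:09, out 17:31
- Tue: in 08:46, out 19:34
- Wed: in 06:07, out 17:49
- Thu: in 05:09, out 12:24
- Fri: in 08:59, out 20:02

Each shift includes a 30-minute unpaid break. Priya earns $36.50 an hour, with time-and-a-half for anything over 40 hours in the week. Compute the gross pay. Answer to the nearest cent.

$1825.00

Mon: 09:09–17:31 = 8 h 22 min; less 30 min break → 7 h 52 min
Tue: 08:46–19:34 = 10 h 48 min; less 30 min break → 10 h 18 min
Wed: 06:07–17:49 = 11 h 42 min; less 30 min break → 11 h 12 min
Thu: 05:09–12:24 = 7 h 15 min; less 30 min break → 6 h 45 min
Fri: 08:59–20:02 = 11 h 3 min; less 30 min break → 10 h 33 min
Total worked: 46 h 40 min = 2800 min.
Regular 40 h 0 min = 2400 min at $36.50/h; overtime 6 h 40 min = 400 min at $54.75/h.
Pay = (2400 × $36.50 + 400 × $54.75) ÷ 60 = $1825.00.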